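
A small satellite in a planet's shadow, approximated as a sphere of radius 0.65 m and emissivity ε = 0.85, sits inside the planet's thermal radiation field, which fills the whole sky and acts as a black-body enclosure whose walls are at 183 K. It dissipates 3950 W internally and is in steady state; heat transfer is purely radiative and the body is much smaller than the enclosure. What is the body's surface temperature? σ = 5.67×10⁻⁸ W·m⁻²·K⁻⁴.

T ≈ 359 K

For a small grey body in a large enclosure, net radiated power = εσA(T⁴ − T_w⁴).
Steady state: P = εσA(T⁴ − T_w⁴) with A = 4πr² = 5.309 m².
T⁴ = P/(εσA) + T_w⁴ = 3950/(0.85·5.67×10⁻⁸·5.309) + (183)⁴
    = 1.544×10¹⁰ + 1.122×10⁹ = 1.656×10¹⁰ K⁴.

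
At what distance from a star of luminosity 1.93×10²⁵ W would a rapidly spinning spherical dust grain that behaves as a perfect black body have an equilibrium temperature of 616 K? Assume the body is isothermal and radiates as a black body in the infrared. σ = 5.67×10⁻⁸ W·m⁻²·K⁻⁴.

For an isothermal black-emitting sphere, (1−a)S·πr² = σ·4πr²·T⁴ ⇒ S = 4σT⁴/(1−a).
S = 4·5.67×10⁻⁸·(616)⁴/1.00 = 32660 W/m².
Flux falls as S = L/(4πd²), so d = √(L/(4πS)) = √(1.93×10²⁵/(4π·32660)).

d ≈ 6.86×10⁹ m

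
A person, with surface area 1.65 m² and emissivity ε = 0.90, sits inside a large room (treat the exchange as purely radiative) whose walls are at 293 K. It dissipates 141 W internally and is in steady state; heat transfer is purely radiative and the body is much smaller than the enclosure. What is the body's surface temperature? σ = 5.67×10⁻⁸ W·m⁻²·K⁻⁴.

For a small grey body in a large enclosure, net radiated power = εσA(T⁴ − T_w⁴).
Steady state: P = εσA(T⁴ − T_w⁴) with A = 1.65 m².
T⁴ = P/(εσA) + T_w⁴ = 141/(0.90·5.67×10⁻⁸·1.650) + (293)⁴
    = 1.675×10⁹ + 7.370×10⁹ = 9.045×10⁹ K⁴.

T ≈ 308 K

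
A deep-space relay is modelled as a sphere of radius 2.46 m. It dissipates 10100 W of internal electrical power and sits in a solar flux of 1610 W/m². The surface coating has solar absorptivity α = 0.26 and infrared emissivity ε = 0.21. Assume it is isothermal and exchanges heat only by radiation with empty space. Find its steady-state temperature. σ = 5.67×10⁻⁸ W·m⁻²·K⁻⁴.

T ≈ 376 K

At steady state, absorbed solar power + internal power = radiated power.
Absorbed: α·S·A_cross = 0.26·1610·19.01 = 7958 W (cross-section πr²).
Total input = 7958 + 10100 = 18060 W.
Radiated: εσ·A_surf·T⁴ with A_surf = 4πr² = 76.05 m².
T⁴ = 18060/(0.21·5.67×10⁻⁸·76.05) = 1.994×10¹⁰ K⁴.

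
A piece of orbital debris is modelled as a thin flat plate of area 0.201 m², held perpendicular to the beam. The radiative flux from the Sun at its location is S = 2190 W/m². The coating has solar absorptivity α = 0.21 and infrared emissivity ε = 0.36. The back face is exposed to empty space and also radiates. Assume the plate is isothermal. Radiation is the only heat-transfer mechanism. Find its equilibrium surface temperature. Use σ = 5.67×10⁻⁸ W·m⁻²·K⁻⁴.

At equilibrium, absorbed power = emitted power.
Absorbing cross-section = A = 0.2010 m²; emitting surface = 2A = 0.4020 m² (ratio 2).
αS·A_cross = εσ·A_surf·T⁴  ⇒  T⁴ = αS/(ε·2σ).
T⁴ = 0.210·2190/(0.36·2·5.67×10⁻⁸) = 1.127×10¹⁰ K⁴.
T = (1.127×10¹⁰)^(1/4).

T ≈ 326 K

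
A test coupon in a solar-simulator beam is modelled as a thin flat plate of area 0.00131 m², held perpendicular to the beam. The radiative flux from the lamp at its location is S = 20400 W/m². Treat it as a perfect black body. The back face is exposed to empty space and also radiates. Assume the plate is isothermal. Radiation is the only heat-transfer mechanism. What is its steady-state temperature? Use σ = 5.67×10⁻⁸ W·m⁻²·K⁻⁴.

At equilibrium, absorbed power = emitted power.
Absorbing cross-section = A = 0.001310 m²; emitting surface = 2A = 0.002620 m² (ratio 2).
S·A_cross = εσ·A_surf·T⁴  ⇒  T⁴ = S/(2σ).
T⁴ = 1.00·20400/(2·5.67×10⁻⁸) = 1.799×10¹¹ K⁴.
T = (1.799×10¹¹)^(1/4).

T ≈ 651 K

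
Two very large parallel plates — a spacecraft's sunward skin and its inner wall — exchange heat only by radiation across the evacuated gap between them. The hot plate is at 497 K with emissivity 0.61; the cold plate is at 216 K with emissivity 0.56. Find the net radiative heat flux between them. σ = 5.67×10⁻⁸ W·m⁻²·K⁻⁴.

For two infinite grey parallel plates, q = σ(T₁⁴ − T₂⁴)/(1/ε₁ + 1/ε₂ − 1).
T₁⁴ − T₂⁴ = 6.101×10¹⁰ − 2.177×10⁹ = 5.884×10¹⁰ K⁴.
1/ε₁ + 1/ε₂ − 1 = 1.639 + 1.786 − 1 = 2.425.
q = 5.67×10⁻⁸ × 5.884×10¹⁰ / 2.425.

q ≈ 1380 W/m²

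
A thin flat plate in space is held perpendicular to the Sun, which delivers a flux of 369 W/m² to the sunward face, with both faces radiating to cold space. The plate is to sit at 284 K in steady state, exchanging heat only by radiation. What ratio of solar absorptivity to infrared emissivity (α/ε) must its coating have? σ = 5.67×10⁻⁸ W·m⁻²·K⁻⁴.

Balance: αS·A = εσ·2A·T⁴ ⇒ α/ε = 2σT⁴/S.
α/ε = 2·5.67×10⁻⁸·(284)⁴/369 = 2·5.67×10⁻⁸·6.505×10⁹/369.

α/ε ≈ 2.00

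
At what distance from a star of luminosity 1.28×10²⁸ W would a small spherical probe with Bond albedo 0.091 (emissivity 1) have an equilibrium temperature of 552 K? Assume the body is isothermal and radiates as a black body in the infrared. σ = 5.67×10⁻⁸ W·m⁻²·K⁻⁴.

d ≈ 2.10×10¹¹ m

For an isothermal black-emitting sphere, (1−a)S·πr² = σ·4πr²·T⁴ ⇒ S = 4σT⁴/(1−a).
S = 4·5.67×10⁻⁸·(552)⁴/0.909 = 23170 W/m².
Flux falls as S = L/(4πd²), so d = √(L/(4πS)) = √(1.28×10²⁸/(4π·23170)).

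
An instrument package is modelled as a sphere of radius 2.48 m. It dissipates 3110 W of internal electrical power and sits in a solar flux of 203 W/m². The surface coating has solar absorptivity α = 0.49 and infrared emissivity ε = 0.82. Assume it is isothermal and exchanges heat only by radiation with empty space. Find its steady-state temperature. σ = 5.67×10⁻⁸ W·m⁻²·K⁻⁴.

At steady state, absorbed solar power + internal power = radiated power.
Absorbed: α·S·A_cross = 0.49·203·19.32 = 1922 W (cross-section πr²).
Total input = 1922 + 3110 = 5032 W.
Radiated: εσ·A_surf·T⁴ with A_surf = 4πr² = 77.29 m².
T⁴ = 5032/(0.82·5.67×10⁻⁸·77.29) = 1.400×10⁹ K⁴.

T ≈ 193 K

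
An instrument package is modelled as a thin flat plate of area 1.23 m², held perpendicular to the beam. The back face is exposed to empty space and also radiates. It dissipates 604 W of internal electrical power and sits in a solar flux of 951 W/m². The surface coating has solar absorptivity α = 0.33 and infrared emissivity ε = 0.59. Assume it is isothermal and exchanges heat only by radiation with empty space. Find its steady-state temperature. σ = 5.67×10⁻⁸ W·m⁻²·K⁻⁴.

At steady state, absorbed solar power + internal power = radiated power.
Absorbed: α·S·A_cross = 0.33·951·1.230 = 386.0 W (cross-section A).
Total input = 386.0 + 604 = 990.0 W.
Radiated: εσ·A_surf·T⁴ with A_surf = 2A = 2.460 m².
T⁴ = 990.0/(0.59·5.67×10⁻⁸·2.460) = 1.203×10¹⁰ K⁴.

T ≈ 331 K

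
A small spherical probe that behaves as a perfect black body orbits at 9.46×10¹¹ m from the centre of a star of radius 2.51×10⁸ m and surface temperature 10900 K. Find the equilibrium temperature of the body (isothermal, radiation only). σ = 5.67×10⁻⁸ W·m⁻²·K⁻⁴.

T ≈ 126 K

The star's surface emits σT_*⁴; at distance d the flux is S = σT_*⁴(R_*/d)².
S = 5.67×10⁻⁸·(10900)⁴·(2.51×10⁸/9.46×10¹¹)² = 56.34 W/m².
For an isothermal sphere T⁴ = (1−a)S/(4σ) = 2.484×10⁸ K⁴.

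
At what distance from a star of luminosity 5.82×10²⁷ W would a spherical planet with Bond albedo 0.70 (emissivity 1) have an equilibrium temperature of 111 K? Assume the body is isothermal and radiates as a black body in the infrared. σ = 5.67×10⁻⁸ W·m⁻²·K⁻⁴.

d ≈ 2.01×10¹² m

For an isothermal black-emitting sphere, (1−a)S·πr² = σ·4πr²·T⁴ ⇒ S = 4σT⁴/(1−a).
S = 4·5.67×10⁻⁸·(111)⁴/0.300 = 114.8 W/m².
Flux falls as S = L/(4πd²), so d = √(L/(4πS)) = √(5.82×10²⁷/(4π·114.8)).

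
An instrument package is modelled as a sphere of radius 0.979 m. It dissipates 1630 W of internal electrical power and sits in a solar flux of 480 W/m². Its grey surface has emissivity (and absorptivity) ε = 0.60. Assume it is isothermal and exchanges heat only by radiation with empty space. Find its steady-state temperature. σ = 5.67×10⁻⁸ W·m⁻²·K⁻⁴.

T ≈ 279 K

At steady state, absorbed solar power + internal power = radiated power.
Absorbed: α·S·A_cross = 0.60·480·3.011 = 867.2 W (cross-section πr²).
Total input = 867.2 + 1630 = 2497 W.
Radiated: εσ·A_surf·T⁴ with A_surf = 4πr² = 12.04 m².
T⁴ = 2497/(0.60·5.67×10⁻⁸·12.04) = 6.095×10⁹ K⁴.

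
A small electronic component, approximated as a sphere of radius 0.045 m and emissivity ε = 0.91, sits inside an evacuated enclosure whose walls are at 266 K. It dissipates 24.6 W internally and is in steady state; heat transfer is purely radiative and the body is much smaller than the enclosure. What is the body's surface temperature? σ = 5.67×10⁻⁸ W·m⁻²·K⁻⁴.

For a small grey body in a large enclosure, net radiated power = εσA(T⁴ − T_w⁴).
Steady state: P = εσA(T⁴ − T_w⁴) with A = 4πr² = 0.02545 m².
T⁴ = P/(εσA) + T_w⁴ = 24.6/(0.91·5.67×10⁻⁸·0.02545) + (266)⁴
    = 1.874×10¹⁰ + 5.006×10⁹ = 2.374×10¹⁰ K⁴.

T ≈ 393 K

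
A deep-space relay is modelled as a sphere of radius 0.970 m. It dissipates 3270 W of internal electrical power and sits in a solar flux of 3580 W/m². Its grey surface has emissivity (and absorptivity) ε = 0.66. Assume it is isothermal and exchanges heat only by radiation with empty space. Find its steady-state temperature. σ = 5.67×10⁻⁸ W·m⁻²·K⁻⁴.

T ≈ 390 K

At steady state, absorbed solar power + internal power = radiated power.
Absorbed: α·S·A_cross = 0.66·3580·2.956 = 6984 W (cross-section πr²).
Total input = 6984 + 3270 = 10250 W.
Radiated: εσ·A_surf·T⁴ with A_surf = 4πr² = 11.82 m².
T⁴ = 10250/(0.66·5.67×10⁻⁸·11.82) = 2.318×10¹⁰ K⁴.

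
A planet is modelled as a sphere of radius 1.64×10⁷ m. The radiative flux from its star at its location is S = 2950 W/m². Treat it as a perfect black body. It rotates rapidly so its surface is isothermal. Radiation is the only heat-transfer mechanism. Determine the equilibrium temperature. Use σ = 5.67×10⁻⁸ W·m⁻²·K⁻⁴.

At equilibrium, absorbed power = emitted power.
Absorbing cross-section = πr² = 8.450×10¹⁴ m²; emitting surface = 4πr² = 3.380×10¹⁵ m² (ratio 4).
S·A_cross = εσ·A_surf·T⁴  ⇒  T⁴ = S/(4σ).
T⁴ = 1.00·2950/(4·5.67×10⁻⁸) = 1.301×10¹⁰ K⁴.
T = (1.301×10¹⁰)^(1/4).

T ≈ 338 K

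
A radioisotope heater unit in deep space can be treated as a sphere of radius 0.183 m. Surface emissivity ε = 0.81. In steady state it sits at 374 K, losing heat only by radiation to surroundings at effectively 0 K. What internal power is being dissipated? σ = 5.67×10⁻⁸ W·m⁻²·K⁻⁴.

Steady state: P = εσA T⁴.
A = 4πr² = 0.4208 m²; T⁴ = (374)⁴ = 1.957×10¹⁰ K⁴.
P = 0.81 × 5.67×10⁻⁸ × 0.4208 × 1.957×10¹⁰.

P ≈ 378 W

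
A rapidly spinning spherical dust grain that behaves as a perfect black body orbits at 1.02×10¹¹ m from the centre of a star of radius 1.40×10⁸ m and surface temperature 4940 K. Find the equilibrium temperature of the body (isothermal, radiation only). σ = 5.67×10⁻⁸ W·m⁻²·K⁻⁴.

T ≈ 129 K

The star's surface emits σT_*⁴; at distance d the flux is S = σT_*⁴(R_*/d)².
S = 5.67×10⁻⁸·(4940)⁴·(1.40×10⁸/1.02×10¹¹)² = 63.61 W/m².
For an isothermal sphere T⁴ = (1−a)S/(4σ) = 2.805×10⁸ K⁴.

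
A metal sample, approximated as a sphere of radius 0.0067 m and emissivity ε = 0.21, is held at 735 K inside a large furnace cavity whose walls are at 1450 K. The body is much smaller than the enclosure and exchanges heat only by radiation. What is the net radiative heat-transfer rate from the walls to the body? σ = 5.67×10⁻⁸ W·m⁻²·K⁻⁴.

P_net ≈ 27.7 W

For a small grey body in a large enclosure: P_net = εσA(T_body⁴ − T_wall⁴).
A = 4πr² = 5.641×10⁻⁴ m²; T_body⁴ − T_wall⁴ = 2.918×10¹¹ − 4.421×10¹² = -4.129×10¹² K⁴.
|P_net| = 0.21·5.67×10⁻⁸·5.641×10⁻⁴·4.129×10¹².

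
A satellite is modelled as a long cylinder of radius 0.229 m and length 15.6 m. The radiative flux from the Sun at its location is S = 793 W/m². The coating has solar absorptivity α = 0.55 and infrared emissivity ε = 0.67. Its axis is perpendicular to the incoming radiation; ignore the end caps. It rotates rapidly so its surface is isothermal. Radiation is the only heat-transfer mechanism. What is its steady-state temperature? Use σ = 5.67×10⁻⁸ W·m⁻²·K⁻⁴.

T ≈ 246 K

At equilibrium, absorbed power = emitted power.
Absorbing cross-section = 2rL = 7.145 m²; emitting surface = 2πrL = 22.45 m² (ratio π).
αS·A_cross = εσ·A_surf·T⁴  ⇒  T⁴ = αS/(ε·πσ).
T⁴ = 0.550·793/(0.67·π·5.67×10⁻⁸) = 3.655×10⁹ K⁴.
T = (3.655×10⁹)^(1/4).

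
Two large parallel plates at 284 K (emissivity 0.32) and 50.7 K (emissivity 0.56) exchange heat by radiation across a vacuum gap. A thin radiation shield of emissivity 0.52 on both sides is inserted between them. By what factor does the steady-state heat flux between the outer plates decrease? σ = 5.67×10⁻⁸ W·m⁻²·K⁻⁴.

Without shield: q₀ = σΔ(T⁴)/(1/ε₁+1/ε₂−1) with denominator 3.911.
With shield the two gaps are in series; the resistances add: (1/ε₁+1/ε_s−1)+(1/ε_s+1/ε₂−1) = 4.048+2.709 = 6.757.
Heat-flux ratio q₀/q = 6.757/3.911.

factor ≈ 1.73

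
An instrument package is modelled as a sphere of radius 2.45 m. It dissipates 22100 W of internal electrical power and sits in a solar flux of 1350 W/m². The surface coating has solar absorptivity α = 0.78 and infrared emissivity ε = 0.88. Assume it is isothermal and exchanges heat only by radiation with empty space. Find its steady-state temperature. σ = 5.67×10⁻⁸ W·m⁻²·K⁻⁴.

T ≈ 325 K

At steady state, absorbed solar power + internal power = radiated power.
Absorbed: α·S·A_cross = 0.78·1350·18.86 = 19860 W (cross-section πr²).
Total input = 19860 + 22100 = 41960 W.
Radiated: εσ·A_surf·T⁴ with A_surf = 4πr² = 75.43 m².
T⁴ = 41960/(0.88·5.67×10⁻⁸·75.43) = 1.115×10¹⁰ K⁴.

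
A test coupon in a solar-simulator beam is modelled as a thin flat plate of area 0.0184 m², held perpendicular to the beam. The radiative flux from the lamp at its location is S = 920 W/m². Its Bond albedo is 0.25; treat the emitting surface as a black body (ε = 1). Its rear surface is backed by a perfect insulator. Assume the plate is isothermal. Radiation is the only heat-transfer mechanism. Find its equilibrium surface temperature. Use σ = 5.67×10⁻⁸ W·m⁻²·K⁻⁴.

T ≈ 332 K

At equilibrium, absorbed power = emitted power.
Absorbing cross-section = A = 0.01840 m²; emitting surface = A = 0.01840 m² (ratio 1).
(1−a)S·A_cross = εσ·A_surf·T⁴  ⇒  T⁴ = (1−a)S/(1σ).
T⁴ = 0.750·920/(1·5.67×10⁻⁸) = 1.217×10¹⁰ K⁴.
T = (1.217×10¹⁰)^(1/4).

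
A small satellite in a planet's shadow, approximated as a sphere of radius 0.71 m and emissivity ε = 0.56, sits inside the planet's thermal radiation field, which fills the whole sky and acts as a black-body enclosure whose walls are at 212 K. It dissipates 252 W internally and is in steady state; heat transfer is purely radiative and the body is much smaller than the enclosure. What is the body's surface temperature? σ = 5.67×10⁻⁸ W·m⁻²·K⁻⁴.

For a small grey body in a large enclosure, net radiated power = εσA(T⁴ − T_w⁴).
Steady state: P = εσA(T⁴ − T_w⁴) with A = 4πr² = 6.335 m².
T⁴ = P/(εσA) + T_w⁴ = 252/(0.56·5.67×10⁻⁸·6.335) + (212)⁴
    = 1.253×10⁹ + 2.020×10⁹ = 3.273×10⁹ K⁴.

T ≈ 239 K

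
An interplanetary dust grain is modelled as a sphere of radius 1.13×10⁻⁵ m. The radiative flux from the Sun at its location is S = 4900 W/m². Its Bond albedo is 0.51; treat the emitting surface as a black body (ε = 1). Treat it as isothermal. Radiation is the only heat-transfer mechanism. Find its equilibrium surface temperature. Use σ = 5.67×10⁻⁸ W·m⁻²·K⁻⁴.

At equilibrium, absorbed power = emitted power.
Absorbing cross-section = πr² = 4.011×10⁻¹⁰ m²; emitting surface = 4πr² = 1.605×10⁻⁹ m² (ratio 4).
(1−a)S·A_cross = εσ·A_surf·T⁴  ⇒  T⁴ = (1−a)S/(4σ).
T⁴ = 0.490·4900/(4·5.67×10⁻⁸) = 1.059×10¹⁰ K⁴.
T = (1.059×10¹⁰)^(1/4).

T ≈ 321 K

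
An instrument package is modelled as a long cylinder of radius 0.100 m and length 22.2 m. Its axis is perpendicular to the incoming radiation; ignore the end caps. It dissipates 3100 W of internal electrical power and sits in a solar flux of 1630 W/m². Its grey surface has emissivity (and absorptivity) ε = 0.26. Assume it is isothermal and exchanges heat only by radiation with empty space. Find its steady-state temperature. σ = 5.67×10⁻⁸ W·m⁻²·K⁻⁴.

T ≈ 395 K

At steady state, absorbed solar power + internal power = radiated power.
Absorbed: α·S·A_cross = 0.26·1630·4.440 = 1882 W (cross-section 2rL).
Total input = 1882 + 3100 = 4982 W.
Radiated: εσ·A_surf·T⁴ with A_surf = 2πrL = 13.95 m².
T⁴ = 4982/(0.26·5.67×10⁻⁸·13.95) = 2.423×10¹⁰ K⁴.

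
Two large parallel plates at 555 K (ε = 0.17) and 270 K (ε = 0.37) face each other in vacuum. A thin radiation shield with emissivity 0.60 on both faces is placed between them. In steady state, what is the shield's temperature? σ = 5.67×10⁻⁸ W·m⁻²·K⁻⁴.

T_s ≈ 435 K

In steady state the net flux on the hot side equals that on the cold side.
σ(T₁⁴−T_s⁴)/D₁ = σ(T_s⁴−T₂⁴)/D₂, with D₁ = 1/ε₁+1/ε_s−1 = 6.549, D₂ = 1/ε_s+1/ε₂−1 = 3.369.
Solve for T_s⁴: T_s⁴ = (D₂·T₁⁴ + D₁·T₂⁴)/(D₁+D₂) = 3.574×10¹⁰ K⁴.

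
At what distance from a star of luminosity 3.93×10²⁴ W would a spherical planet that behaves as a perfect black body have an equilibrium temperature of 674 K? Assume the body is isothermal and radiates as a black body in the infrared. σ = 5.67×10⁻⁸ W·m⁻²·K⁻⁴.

d ≈ 2.58×10⁹ m

For an isothermal black-emitting sphere, (1−a)S·πr² = σ·4πr²·T⁴ ⇒ S = 4σT⁴/(1−a).
S = 4·5.67×10⁻⁸·(674)⁴/1.00 = 46800 W/m².
Flux falls as S = L/(4πd²), so d = √(L/(4πS)) = √(3.93×10²⁴/(4π·46800)).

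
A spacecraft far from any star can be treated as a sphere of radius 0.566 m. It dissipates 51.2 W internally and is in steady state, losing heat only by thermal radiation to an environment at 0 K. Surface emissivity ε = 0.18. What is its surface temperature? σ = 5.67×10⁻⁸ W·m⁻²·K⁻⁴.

Steady state: internal power = radiated power, P = εσA T⁴.
Radiating area A = 4πr² = 4.026 m².
T⁴ = P/(εσA) = 51.2/(0.18·5.67×10⁻⁸·4.026) = 1.246×10⁹ K⁴.
T = (1.246×10⁹)^(1/4).

T ≈ 188 K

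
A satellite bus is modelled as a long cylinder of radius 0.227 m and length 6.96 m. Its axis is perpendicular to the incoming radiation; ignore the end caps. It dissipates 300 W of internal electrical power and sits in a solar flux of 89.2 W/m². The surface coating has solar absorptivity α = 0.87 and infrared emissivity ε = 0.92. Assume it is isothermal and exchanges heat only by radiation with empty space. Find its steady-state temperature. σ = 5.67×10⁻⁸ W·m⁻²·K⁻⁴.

T ≈ 180 K

At steady state, absorbed solar power + internal power = radiated power.
Absorbed: α·S·A_cross = 0.87·89.2·3.160 = 245.2 W (cross-section 2rL).
Total input = 245.2 + 300 = 545.2 W.
Radiated: εσ·A_surf·T⁴ with A_surf = 2πrL = 9.927 m².
T⁴ = 545.2/(0.92·5.67×10⁻⁸·9.927) = 1.053×10⁹ K⁴.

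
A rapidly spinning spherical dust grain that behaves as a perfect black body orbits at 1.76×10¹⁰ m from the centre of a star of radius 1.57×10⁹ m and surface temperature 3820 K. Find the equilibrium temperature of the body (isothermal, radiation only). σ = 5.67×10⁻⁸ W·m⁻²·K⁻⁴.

The star's surface emits σT_*⁴; at distance d the flux is S = σT_*⁴(R_*/d)².
S = 5.67×10⁻⁸·(3820)⁴·(1.57×10⁹/1.76×10¹⁰)² = 96080 W/m².
For an isothermal sphere T⁴ = (1−a)S/(4σ) = 4.236×10¹¹ K⁴.

T ≈ 807 K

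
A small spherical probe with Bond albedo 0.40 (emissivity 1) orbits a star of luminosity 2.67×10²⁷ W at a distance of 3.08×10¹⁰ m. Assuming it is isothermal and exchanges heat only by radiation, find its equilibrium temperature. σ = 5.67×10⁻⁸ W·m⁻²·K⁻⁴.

First find the stellar flux at distance d: S = L/(4πd²) = 2.67×10²⁷/(4π·(3.08×10¹⁰)²) = 2.240×10⁵ W/m².
For an isothermal sphere, absorbed (1−a)S·πr² = emitted σ·4πr²·T⁴, so T⁴ = (1−a)S/(4σ).
T⁴ = 0.600·2.240×10⁵/(4·5.67×10⁻⁸) = 5.925×10¹¹ K⁴.

T ≈ 877 K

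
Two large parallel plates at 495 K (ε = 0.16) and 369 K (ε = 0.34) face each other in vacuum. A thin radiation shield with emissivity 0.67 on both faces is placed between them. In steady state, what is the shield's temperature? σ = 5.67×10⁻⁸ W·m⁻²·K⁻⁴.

T_s ≈ 425 K

In steady state the net flux on the hot side equals that on the cold side.
σ(T₁⁴−T_s⁴)/D₁ = σ(T_s⁴−T₂⁴)/D₂, with D₁ = 1/ε₁+1/ε_s−1 = 6.743, D₂ = 1/ε_s+1/ε₂−1 = 3.434.
Solve for T_s⁴: T_s⁴ = (D₂·T₁⁴ + D₁·T₂⁴)/(D₁+D₂) = 3.254×10¹⁰ K⁴.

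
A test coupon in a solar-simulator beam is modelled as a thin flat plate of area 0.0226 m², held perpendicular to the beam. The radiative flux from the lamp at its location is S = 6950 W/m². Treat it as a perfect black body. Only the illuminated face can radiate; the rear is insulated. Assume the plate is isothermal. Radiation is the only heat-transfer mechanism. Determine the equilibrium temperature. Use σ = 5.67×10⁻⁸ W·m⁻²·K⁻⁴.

T ≈ 592 K

At equilibrium, absorbed power = emitted power.
Absorbing cross-section = A = 0.02260 m²; emitting surface = A = 0.02260 m² (ratio 1).
S·A_cross = εσ·A_surf·T⁴  ⇒  T⁴ = S/(1σ).
T⁴ = 1.00·6950/(1·5.67×10⁻⁸) = 1.226×10¹¹ K⁴.
T = (1.226×10¹¹)^(1/4).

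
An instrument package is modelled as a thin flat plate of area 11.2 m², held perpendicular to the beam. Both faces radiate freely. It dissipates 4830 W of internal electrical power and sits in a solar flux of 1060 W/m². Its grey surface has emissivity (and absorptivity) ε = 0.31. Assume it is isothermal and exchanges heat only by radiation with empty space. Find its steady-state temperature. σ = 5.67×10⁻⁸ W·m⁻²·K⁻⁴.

At steady state, absorbed solar power + internal power = radiated power.
Absorbed: α·S·A_cross = 0.31·1060·11.20 = 3680 W (cross-section A).
Total input = 3680 + 4830 = 8510 W.
Radiated: εσ·A_surf·T⁴ with A_surf = 2A = 22.40 m².
T⁴ = 8510/(0.31·5.67×10⁻⁸·22.40) = 2.161×10¹⁰ K⁴.

T ≈ 383 K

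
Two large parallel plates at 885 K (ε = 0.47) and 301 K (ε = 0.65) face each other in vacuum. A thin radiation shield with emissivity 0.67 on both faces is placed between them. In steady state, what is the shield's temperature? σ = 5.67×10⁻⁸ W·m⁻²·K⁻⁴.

In steady state the net flux on the hot side equals that on the cold side.
σ(T₁⁴−T_s⁴)/D₁ = σ(T_s⁴−T₂⁴)/D₂, with D₁ = 1/ε₁+1/ε_s−1 = 2.620, D₂ = 1/ε_s+1/ε₂−1 = 2.031.
Solve for T_s⁴: T_s⁴ = (D₂·T₁⁴ + D₁·T₂⁴)/(D₁+D₂) = 2.725×10¹¹ K⁴.

T_s ≈ 723 K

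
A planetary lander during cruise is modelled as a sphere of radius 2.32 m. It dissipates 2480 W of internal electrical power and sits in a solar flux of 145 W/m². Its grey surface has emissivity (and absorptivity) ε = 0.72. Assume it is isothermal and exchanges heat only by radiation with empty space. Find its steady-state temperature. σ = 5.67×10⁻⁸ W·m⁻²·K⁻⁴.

At steady state, absorbed solar power + internal power = radiated power.
Absorbed: α·S·A_cross = 0.72·145·16.91 = 1765 W (cross-section πr²).
Total input = 1765 + 2480 = 4245 W.
Radiated: εσ·A_surf·T⁴ with A_surf = 4πr² = 67.64 m².
T⁴ = 4245/(0.72·5.67×10⁻⁸·67.64) = 1.537×10⁹ K⁴.

T ≈ 198 K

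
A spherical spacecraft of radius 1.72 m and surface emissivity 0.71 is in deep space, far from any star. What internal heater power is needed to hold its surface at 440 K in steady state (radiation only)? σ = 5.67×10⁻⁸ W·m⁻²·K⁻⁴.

P = εσ·4πr²·T⁴.
4πr² = 37.18 m²; T⁴ = 3.748×10¹⁰ K⁴.
P = 0.71·5.67×10⁻⁸·37.18·3.748×10¹⁰.

P ≈ 56100 W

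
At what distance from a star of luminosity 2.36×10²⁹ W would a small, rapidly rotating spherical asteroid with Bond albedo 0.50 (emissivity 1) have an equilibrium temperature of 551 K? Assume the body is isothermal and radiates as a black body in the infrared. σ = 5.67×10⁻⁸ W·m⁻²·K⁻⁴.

For an isothermal black-emitting sphere, (1−a)S·πr² = σ·4πr²·T⁴ ⇒ S = 4σT⁴/(1−a).
S = 4·5.67×10⁻⁸·(551)⁴/0.500 = 41810 W/m².
Flux falls as S = L/(4πd²), so d = √(L/(4πS)) = √(2.36×10²⁹/(4π·41810)).

d ≈ 6.70×10¹¹ m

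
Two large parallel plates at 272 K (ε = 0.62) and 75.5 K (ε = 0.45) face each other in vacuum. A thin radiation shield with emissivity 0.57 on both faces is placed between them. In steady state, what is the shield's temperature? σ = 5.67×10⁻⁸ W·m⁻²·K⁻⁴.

In steady state the net flux on the hot side equals that on the cold side.
σ(T₁⁴−T_s⁴)/D₁ = σ(T_s⁴−T₂⁴)/D₂, with D₁ = 1/ε₁+1/ε_s−1 = 2.367, D₂ = 1/ε_s+1/ε₂−1 = 2.977.
Solve for T_s⁴: T_s⁴ = (D₂·T₁⁴ + D₁·T₂⁴)/(D₁+D₂) = 3.063×10⁹ K⁴.

T_s ≈ 235 K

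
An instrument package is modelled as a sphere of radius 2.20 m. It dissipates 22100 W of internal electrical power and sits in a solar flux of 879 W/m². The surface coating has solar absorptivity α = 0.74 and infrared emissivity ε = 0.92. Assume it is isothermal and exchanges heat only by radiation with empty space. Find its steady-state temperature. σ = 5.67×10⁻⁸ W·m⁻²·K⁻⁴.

At steady state, absorbed solar power + internal power = radiated power.
Absorbed: α·S·A_cross = 0.74·879·15.21 = 9890 W (cross-section πr²).
Total input = 9890 + 22100 = 31990 W.
Radiated: εσ·A_surf·T⁴ with A_surf = 4πr² = 60.82 m².
T⁴ = 31990/(0.92·5.67×10⁻⁸·60.82) = 1.008×10¹⁰ K⁴.

T ≈ 317 K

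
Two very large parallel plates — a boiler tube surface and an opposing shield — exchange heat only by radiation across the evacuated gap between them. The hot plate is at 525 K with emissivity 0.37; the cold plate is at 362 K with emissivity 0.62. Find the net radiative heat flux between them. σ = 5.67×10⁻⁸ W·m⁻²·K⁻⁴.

q ≈ 1010 W/m²

For two infinite grey parallel plates, q = σ(T₁⁴ − T₂⁴)/(1/ε₁ + 1/ε₂ − 1).
T₁⁴ − T₂⁴ = 7.597×10¹⁰ − 1.717×10¹⁰ = 5.880×10¹⁰ K⁴.
1/ε₁ + 1/ε₂ − 1 = 2.703 + 1.613 − 1 = 3.316.
q = 5.67×10⁻⁸ × 5.880×10¹⁰ / 3.316.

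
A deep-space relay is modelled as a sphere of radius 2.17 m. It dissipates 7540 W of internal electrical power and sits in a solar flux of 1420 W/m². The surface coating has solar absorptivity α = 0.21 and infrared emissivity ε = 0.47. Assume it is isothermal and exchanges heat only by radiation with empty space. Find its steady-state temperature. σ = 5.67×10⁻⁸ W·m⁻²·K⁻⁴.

T ≈ 295 K

At steady state, absorbed solar power + internal power = radiated power.
Absorbed: α·S·A_cross = 0.21·1420·14.79 = 4411 W (cross-section πr²).
Total input = 4411 + 7540 = 11950 W.
Radiated: εσ·A_surf·T⁴ with A_surf = 4πr² = 59.17 m².
T⁴ = 11950/(0.47·5.67×10⁻⁸·59.17) = 7.579×10⁹ K⁴.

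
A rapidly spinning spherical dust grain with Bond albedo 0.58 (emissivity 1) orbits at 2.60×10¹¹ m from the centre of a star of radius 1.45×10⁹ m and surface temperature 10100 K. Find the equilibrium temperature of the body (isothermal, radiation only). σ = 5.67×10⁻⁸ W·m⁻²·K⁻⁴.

T ≈ 429 K

The star's surface emits σT_*⁴; at distance d the flux is S = σT_*⁴(R_*/d)².
S = 5.67×10⁻⁸·(10100)⁴·(1.45×10⁹/2.60×10¹¹)² = 18350 W/m².
For an isothermal sphere T⁴ = (1−a)S/(4σ) = 3.398×10¹⁰ K⁴.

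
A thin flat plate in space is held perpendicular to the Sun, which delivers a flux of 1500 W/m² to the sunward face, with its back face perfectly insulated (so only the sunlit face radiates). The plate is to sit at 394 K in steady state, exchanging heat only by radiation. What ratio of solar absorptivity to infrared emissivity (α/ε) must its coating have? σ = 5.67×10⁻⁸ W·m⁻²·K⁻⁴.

Balance: αS·A = εσ·1A·T⁴ ⇒ α/ε = σT⁴/S.
α/ε = 5.67×10⁻⁸·(394)⁴/1500 = 5.67×10⁻⁸·2.410×10¹⁰/1500.

α/ε ≈ 0.911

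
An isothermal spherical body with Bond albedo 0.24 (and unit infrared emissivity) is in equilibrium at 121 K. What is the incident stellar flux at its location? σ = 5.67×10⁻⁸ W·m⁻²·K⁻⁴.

(1−a)S·πr² = σ·4πr²·T⁴ ⇒ S = 4σT⁴/(1−a).
S = 4·5.67×10⁻⁸·2.144×10⁸/0.760.

S ≈ 64.0 W/m²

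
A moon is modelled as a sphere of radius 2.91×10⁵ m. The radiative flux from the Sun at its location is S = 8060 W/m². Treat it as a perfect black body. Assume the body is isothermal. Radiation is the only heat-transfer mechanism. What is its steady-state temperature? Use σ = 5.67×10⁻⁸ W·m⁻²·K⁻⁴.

T ≈ 434 K

At equilibrium, absorbed power = emitted power.
Absorbing cross-section = πr² = 2.660×10¹¹ m²; emitting surface = 4πr² = 1.064×10¹² m² (ratio 4).
S·A_cross = εσ·A_surf·T⁴  ⇒  T⁴ = S/(4σ).
T⁴ = 1.00·8060/(4·5.67×10⁻⁸) = 3.554×10¹⁰ K⁴.
T = (3.554×10¹⁰)^(1/4).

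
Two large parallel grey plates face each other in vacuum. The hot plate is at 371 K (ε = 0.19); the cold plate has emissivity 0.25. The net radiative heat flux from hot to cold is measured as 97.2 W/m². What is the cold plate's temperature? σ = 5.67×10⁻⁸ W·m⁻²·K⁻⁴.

T₂ ≈ 263 K

q = σ(T₁⁴ − T₂⁴)/(1/ε₁ + 1/ε₂ − 1); denominator = 8.263.
T₂⁴ = T₁⁴ − q·(1/ε₁+1/ε₂−1)/σ = 1.895×10¹⁰ − 97.2·8.263/5.67×10⁻⁸
    = 4.780×10⁹ K⁴.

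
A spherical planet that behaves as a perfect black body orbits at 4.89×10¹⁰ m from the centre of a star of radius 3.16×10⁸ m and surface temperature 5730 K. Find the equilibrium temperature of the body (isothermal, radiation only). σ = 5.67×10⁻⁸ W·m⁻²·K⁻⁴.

The star's surface emits σT_*⁴; at distance d the flux is S = σT_*⁴(R_*/d)².
S = 5.67×10⁻⁸·(5730)⁴·(3.16×10⁸/4.89×10¹⁰)² = 2552 W/m².
For an isothermal sphere T⁴ = (1−a)S/(4σ) = 1.125×10¹⁰ K⁴.

T ≈ 326 K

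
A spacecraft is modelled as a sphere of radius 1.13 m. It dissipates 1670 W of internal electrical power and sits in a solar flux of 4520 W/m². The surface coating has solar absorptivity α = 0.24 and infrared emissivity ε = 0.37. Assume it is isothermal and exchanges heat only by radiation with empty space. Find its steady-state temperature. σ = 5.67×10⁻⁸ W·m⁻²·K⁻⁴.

At steady state, absorbed solar power + internal power = radiated power.
Absorbed: α·S·A_cross = 0.24·4520·4.011 = 4352 W (cross-section πr²).
Total input = 4352 + 1670 = 6022 W.
Radiated: εσ·A_surf·T⁴ with A_surf = 4πr² = 16.05 m².
T⁴ = 6022/(0.37·5.67×10⁻⁸·16.05) = 1.789×10¹⁰ K⁴.

T ≈ 366 K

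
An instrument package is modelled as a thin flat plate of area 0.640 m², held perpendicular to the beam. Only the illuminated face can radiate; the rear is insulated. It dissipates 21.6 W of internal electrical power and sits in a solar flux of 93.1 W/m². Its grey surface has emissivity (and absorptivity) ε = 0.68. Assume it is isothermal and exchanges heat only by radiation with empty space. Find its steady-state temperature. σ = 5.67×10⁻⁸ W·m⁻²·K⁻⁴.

At steady state, absorbed solar power + internal power = radiated power.
Absorbed: α·S·A_cross = 0.68·93.1·0.6400 = 40.52 W (cross-section A).
Total input = 40.52 + 21.6 = 62.12 W.
Radiated: εσ·A_surf·T⁴ with A_surf = A = 0.6400 m².
T⁴ = 62.12/(0.68·5.67×10⁻⁸·0.6400) = 2.517×10⁹ K⁴.

T ≈ 224 K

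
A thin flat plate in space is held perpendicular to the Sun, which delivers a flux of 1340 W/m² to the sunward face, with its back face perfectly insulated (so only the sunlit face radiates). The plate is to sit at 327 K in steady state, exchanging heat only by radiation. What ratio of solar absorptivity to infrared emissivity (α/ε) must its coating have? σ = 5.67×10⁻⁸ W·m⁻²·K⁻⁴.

α/ε ≈ 0.484

Balance: αS·A = εσ·1A·T⁴ ⇒ α/ε = σT⁴/S.
α/ε = 5.67×10⁻⁸·(327)⁴/1340 = 5.67×10⁻⁸·1.143×10¹⁰/1340.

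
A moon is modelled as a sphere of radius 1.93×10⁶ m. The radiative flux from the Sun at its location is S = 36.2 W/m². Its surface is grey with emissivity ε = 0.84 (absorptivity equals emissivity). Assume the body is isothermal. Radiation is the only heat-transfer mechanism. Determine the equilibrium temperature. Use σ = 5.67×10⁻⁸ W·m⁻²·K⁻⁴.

T ≈ 112 K

At equilibrium, absorbed power = emitted power.
Absorbing cross-section = πr² = 1.170×10¹³ m²; emitting surface = 4πr² = 4.681×10¹³ m² (ratio 4).
εS·A_cross = εσ·A_surf·T⁴  ⇒  T⁴ = S/(4σ)   (ε cancels).
T⁴ = 36.2/(4·5.67×10⁻⁸) = 1.596×10⁸ K⁴.
T = (1.596×10⁸)^(1/4).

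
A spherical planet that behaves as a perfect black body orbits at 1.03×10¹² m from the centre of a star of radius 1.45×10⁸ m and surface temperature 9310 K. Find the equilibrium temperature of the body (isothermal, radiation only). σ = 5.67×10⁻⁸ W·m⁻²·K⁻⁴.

The star's surface emits σT_*⁴; at distance d the flux is S = σT_*⁴(R_*/d)².
S = 5.67×10⁻⁸·(9310)⁴·(1.45×10⁸/1.03×10¹²)² = 8.442 W/m².
For an isothermal sphere T⁴ = (1−a)S/(4σ) = 3.722×10⁷ K⁴.

T ≈ 78.1 K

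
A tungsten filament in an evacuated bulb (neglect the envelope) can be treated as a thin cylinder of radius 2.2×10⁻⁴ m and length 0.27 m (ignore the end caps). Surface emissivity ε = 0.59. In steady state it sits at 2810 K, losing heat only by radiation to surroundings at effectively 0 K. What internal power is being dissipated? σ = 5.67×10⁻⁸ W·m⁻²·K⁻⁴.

P ≈ 778 W

Steady state: P = εσA T⁴.
A = 2πrL = 3.732×10⁻⁴ m²; T⁴ = (2810)⁴ = 6.235×10¹³ K⁴.
P = 0.59 × 5.67×10⁻⁸ × 3.732×10⁻⁴ × 6.235×10¹³.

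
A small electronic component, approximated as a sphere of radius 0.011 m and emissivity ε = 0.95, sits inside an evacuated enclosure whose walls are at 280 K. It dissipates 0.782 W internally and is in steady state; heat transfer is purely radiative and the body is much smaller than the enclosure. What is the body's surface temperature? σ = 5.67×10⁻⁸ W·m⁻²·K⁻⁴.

T ≈ 354 K

For a small grey body in a large enclosure, net radiated power = εσA(T⁴ − T_w⁴).
Steady state: P = εσA(T⁴ − T_w⁴) with A = 4πr² = 0.001521 m².
T⁴ = P/(εσA) + T_w⁴ = 0.782/(0.95·5.67×10⁻⁸·0.001521) + (280)⁴
    = 9.548×10⁹ + 6.147×10⁹ = 1.569×10¹⁰ K⁴.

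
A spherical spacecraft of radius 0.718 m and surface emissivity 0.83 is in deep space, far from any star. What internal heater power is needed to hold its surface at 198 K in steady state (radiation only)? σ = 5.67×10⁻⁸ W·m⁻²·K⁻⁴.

P = εσ·4πr²·T⁴.
4πr² = 6.478 m²; T⁴ = 1.537×10⁹ K⁴.
P = 0.83·5.67×10⁻⁸·6.478·1.537×10⁹.

P ≈ 469 W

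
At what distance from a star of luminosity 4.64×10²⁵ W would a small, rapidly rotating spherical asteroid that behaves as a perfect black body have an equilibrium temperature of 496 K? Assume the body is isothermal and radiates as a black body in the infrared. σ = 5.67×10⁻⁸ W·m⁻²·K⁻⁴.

d ≈ 1.64×10¹⁰ m

For an isothermal black-emitting sphere, (1−a)S·πr² = σ·4πr²·T⁴ ⇒ S = 4σT⁴/(1−a).
S = 4·5.67×10⁻⁸·(496)⁴/1.00 = 13730 W/m².
Flux falls as S = L/(4πd²), so d = √(L/(4πS)) = √(4.64×10²⁵/(4π·13730)).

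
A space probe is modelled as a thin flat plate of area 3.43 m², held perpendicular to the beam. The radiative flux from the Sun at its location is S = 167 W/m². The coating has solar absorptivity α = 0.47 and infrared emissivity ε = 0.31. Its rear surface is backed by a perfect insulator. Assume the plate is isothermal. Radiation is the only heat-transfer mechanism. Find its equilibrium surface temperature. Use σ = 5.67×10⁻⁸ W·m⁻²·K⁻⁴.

T ≈ 259 K

At equilibrium, absorbed power = emitted power.
Absorbing cross-section = A = 3.430 m²; emitting surface = A = 3.430 m² (ratio 1).
αS·A_cross = εσ·A_surf·T⁴  ⇒  T⁴ = αS/(ε·1σ).
T⁴ = 0.470·167/(0.31·1·5.67×10⁻⁸) = 4.465×10⁹ K⁴.
T = (4.465×10⁹)^(1/4).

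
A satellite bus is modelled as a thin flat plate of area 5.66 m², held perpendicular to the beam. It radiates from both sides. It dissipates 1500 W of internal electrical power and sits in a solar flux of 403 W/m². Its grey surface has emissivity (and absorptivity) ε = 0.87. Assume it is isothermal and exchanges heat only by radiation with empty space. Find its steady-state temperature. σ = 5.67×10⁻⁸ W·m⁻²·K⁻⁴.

T ≈ 281 K

At steady state, absorbed solar power + internal power = radiated power.
Absorbed: α·S·A_cross = 0.87·403·5.660 = 1984 W (cross-section A).
Total input = 1984 + 1500 = 3484 W.
Radiated: εσ·A_surf·T⁴ with A_surf = 2A = 11.32 m².
T⁴ = 3484/(0.87·5.67×10⁻⁸·11.32) = 6.240×10⁹ K⁴.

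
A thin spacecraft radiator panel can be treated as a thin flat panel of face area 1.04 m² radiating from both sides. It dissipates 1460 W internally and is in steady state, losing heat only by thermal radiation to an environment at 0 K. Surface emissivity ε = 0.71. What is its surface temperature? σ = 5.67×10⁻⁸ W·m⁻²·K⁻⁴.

Steady state: internal power = radiated power, P = εσA T⁴.
Radiating area A = 2·1.04 = 2.080 m².
T⁴ = P/(εσA) = 1460/(0.71·5.67×10⁻⁸·2.080) = 1.744×10¹⁰ K⁴.
T = (1.744×10¹⁰)^(1/4).

T ≈ 363 K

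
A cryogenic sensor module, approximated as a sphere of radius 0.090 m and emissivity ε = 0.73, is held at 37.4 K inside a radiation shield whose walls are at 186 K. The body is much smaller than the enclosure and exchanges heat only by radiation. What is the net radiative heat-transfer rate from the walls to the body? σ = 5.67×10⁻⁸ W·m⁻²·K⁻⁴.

For a small grey body in a large enclosure: P_net = εσA(T_body⁴ − T_wall⁴).
A = 4πr² = 0.1018 m²; T_body⁴ − T_wall⁴ = 1.957×10⁶ − 1.197×10⁹ = -1.195×10⁹ K⁴.
|P_net| = 0.73·5.67×10⁻⁸·0.1018·1.195×10⁹.

P_net ≈ 5.03 W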